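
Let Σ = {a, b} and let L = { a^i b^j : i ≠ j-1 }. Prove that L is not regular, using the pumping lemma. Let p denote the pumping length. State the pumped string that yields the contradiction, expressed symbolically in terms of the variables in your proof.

a^{p+p!} b^{p+p!+1}

Suppose for contradiction that L is regular, and let p be the pumping length.
Choose w = a^p b^{p+p!+1}. Since p ≠ (p+p!+1)-1 = p+p!, w ∈ L; and |w| ≥ p.
Write w = xyz as guaranteed by the lemma, with |xy| ≤ p and |y| > 0.
Because |xy| ≤ p and w begins with p copies of a, we have y = a^k with 1 ≤ k ≤ p.
Since 1 ≤ k ≤ p, k divides p!; set t = 1 + p!/k. Then xy^t z has p + (p!/k)·k = p + p! copies of a. Now the a-count is p+p! and (b-count)-1 = (p+p!+1)-1 = p+p!, so i ≠ j-1 fails. So xy^t z = a^{p+p!} b^{p+p!+1} ∉ L.
Contradiction. Therefore L is not regular.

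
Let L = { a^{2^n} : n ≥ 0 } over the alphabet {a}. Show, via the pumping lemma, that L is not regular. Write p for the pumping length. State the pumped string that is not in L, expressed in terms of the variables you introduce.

Assume L is regular; let p be its pumping constant.
Take w = a^{2^p} ∈ L with |w| = 2^p ≥ p.
Write w = xyz as guaranteed by the lemma, with |xy| ≤ p and |y| > 0.
Then y = a^k for some k with 1 ≤ k ≤ p.
Pump with i = 2: xy^2z = a^{2^p+k}. Since 1 ≤ k ≤ p < 2^p, we have 2^p < 2^p+k < 2^{p+1}, so 2^p+k is not a power of 2. So xy^2z ∉ L.
This contradicts the pumping lemma, so L is not regular.

a^{2^p+k}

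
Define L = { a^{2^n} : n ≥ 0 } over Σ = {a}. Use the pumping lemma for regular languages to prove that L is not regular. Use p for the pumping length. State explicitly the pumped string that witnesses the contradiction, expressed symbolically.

a^{2^p+k}

Assume L is regular; let p be its pumping constant.
Take w = a^{2^p} ∈ L with |w| = 2^p ≥ p.
Write w = xyz as guaranteed by the lemma, with |xy| ≤ p and y is nonempty.
Then y = a^k for some k with 1 ≤ k ≤ p.
Pump with i = 2: xy^2z = a^{2^p+k}. Since 1 ≤ k ≤ p < 2^p, we have 2^p < 2^p+k < 2^{p+1}, so 2^p+k is not a power of 2. So xy^2z ∉ L.
This contradicts the pumping lemma, so L is not regular.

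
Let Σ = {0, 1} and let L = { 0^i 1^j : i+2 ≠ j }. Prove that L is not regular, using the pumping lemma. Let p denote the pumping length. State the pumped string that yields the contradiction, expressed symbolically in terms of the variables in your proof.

0^{p+p!} 1^{p+p!+2}

Assume L is regular. Let p be the pumping length given by the pumping lemma.
Choose w = 0^p 1^{p+p!+2}. Since p ≠ (p+p!+2)-2 = p+p!, w ∈ L; and |w| ≥ p.
The pumping lemma gives a decomposition w = xyz where |xy| ≤ p and |y| ≥ 1.
Because |xy| ≤ p and w begins with p copies of 0, we have y = 0^k with 1 ≤ k ≤ p.
Since 1 ≤ k ≤ p, k divides p!; set t = 1 + p!/k. Then xy^t z has p + (p!/k)·k = p + p! copies of 0. Now the 0-count is p+p! and (1-count)-2 = (p+p!+2)-2 = p+p!, so i+2 ≠ j fails. So xy^t z = 0^{p+p!} 1^{p+p!+2} ∉ L.
This is a contradiction; hence L is not regular.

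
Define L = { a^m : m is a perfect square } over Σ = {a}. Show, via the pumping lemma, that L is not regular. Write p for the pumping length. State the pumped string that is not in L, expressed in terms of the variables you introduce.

Toward a contradiction, assume L is regular with pumping length p.
Take w = a^{p²} ∈ L with |w| = p² ≥ p.
The pumping lemma gives a decomposition w = xyz where |xy| ≤ p and |y| > 0.
Then y = a^k for some k with 1 ≤ k ≤ p.
Pump with i = 2: xy^2z = a^{p²+k}. Since 1 ≤ k ≤ p, p² < p²+k ≤ p²+p < (p+1)², so p²+k lies strictly between consecutive squares and is not a perfect square. So xy^2z ∉ L.
This contradicts the pumping lemma, so L is not regular.

a^{p²+k}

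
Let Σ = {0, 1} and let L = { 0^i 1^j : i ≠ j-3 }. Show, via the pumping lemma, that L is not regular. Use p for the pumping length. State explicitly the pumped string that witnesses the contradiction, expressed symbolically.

Assume L is regular. Let p be the pumping length given by the pumping lemma.
Choose w = 0^p 1^{p+p!+3}. Since p ≠ (p+p!+3)-3 = p+p!, w ∈ L; and |w| ≥ p.
Write w = xyz as guaranteed by the lemma, with |xy| ≤ p and y is nonempty.
Because |xy| ≤ p and w begins with p copies of 0, we have y = 0^k with 1 ≤ k ≤ p.
Since 1 ≤ k ≤ p, k divides p!; set t = 1 + p!/k. Then xy^t z has p + (p!/k)·k = p + p! copies of 0. Now the 0-count is p+p! and (1-count)-3 = (p+p!+3)-3 = p+p!, so i ≠ j-3 fails. So xy^t z = 0^{p+p!} 1^{p+p!+3} ∉ L.
Contradiction. Therefore L is not regular.

0^{p+p!} 1^{p+p!+3}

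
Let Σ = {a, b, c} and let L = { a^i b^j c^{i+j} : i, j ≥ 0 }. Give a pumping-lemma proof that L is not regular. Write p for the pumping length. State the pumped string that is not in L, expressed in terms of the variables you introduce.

Assume L is regular. Let p be the pumping length given by the pumping lemma.
Take w = a^p b^p c^{2p} ∈ L (with i=j=p, i+j=2p), |w| = 4p ≥ p.
By the pumping lemma, w = xyz with |xy| ≤ p and y is nonempty.
Because |xy| ≤ p and w begins with p copies of a, we have y = a^k with 1 ≤ k ≤ p.
Consider xy^2z = a^{p+k} b^p c^{2p}. Now the a- and b-counts sum to 2p+k, but the c-count is 2p ≠ 2p+k. So xy^2z ∉ L.
This contradicts the pumping lemma, so L is not regular.

a^{p+k} b^p c^{2p}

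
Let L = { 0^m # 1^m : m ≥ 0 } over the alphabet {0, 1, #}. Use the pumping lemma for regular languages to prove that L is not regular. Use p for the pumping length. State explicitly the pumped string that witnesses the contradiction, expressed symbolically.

0^{p+k} # 1^p

Toward a contradiction, assume L is regular with pumping length p.
Take w = 0^p # 1^p ∈ L with |w| = 2p+1 ≥ p.
By the pumping lemma, w = xyz with |xy| ≤ p and |y| > 0.
Since the first p symbols of w are all 0's and |xy| ≤ p, y lies entirely in the leading 0-block: y = 0^k for some k with 1 ≤ k ≤ p.
Pump with i = 2: xy^2z = 0^{p+k} # 1^p, which would require p+k = p. But k ≥ 1, so xy^2z ∉ L.
This is a contradiction; hence L is not regular.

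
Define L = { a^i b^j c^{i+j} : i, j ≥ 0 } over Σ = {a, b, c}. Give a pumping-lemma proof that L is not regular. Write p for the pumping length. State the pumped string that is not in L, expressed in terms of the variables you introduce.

a^{p+k} b^p c^{2p}

Suppose for contradiction that L is regular, and let p be the pumping length.
Take w = a^p b^p c^{2p} ∈ L (with i=j=p, i+j=2p), |w| = 4p ≥ p.
Write w = xyz as guaranteed by the lemma, with |xy| ≤ p and y is nonempty.
Since the first p symbols of w are all a's and |xy| ≤ p, y lies entirely in the leading a-block: y = a^k for some k with 1 ≤ k ≤ p.
Consider xy^2z = a^{p+k} b^p c^{2p}. Now the a- and b-counts sum to 2p+k, but the c-count is 2p ≠ 2p+k. So xy^2z ∉ L.
This is a contradiction; hence L is not regular.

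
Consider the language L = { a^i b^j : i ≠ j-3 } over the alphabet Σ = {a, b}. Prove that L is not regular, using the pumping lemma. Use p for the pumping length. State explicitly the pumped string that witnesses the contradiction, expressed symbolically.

a^{p+p!} b^{p+p!+3}

Suppose for contradiction that L is regular, and let p be the pumping length.
Choose w = a^p b^{p+p!+3}. Since p ≠ (p+p!+3)-3 = p+p!, w ∈ L; and |w| ≥ p.
The pumping lemma gives a decomposition w = xyz where |xy| ≤ p and |y| > 0.
The first p characters of w are a's, so xy (and hence y) consists only of a's. Write y = a^k, 1 ≤ k ≤ p.
Since 1 ≤ k ≤ p, k divides p!; set t = 1 + p!/k. Then xy^t z has p + (p!/k)·k = p + p! copies of a. Now the a-count is p+p! and (b-count)-3 = (p+p!+3)-3 = p+p!, so i ≠ j-3 fails. So xy^t z = a^{p+p!} b^{p+p!+3} ∉ L.
This is a contradiction; hence L is not regular.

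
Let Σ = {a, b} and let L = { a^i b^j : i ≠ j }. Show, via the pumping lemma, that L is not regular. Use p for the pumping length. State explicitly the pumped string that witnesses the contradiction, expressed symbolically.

a^{p+p!} b^{p+p!}

Assume L is regular; let p be its pumping constant.
Choose w = a^p b^{p+p!}. Since p ≠ p+p!, w ∈ L; and |w| ≥ p.
Write w = xyz as guaranteed by the lemma, with |xy| ≤ p and |y| ≥ 1.
The first p characters of w are a's, so xy (and hence y) consists only of a's. Write y = a^k, 1 ≤ k ≤ p.
Since 1 ≤ k ≤ p, k divides p!; set t = 1 + p!/k. Then xy^t z has p + (p!/k)·k = p + p! copies of a. Now the a-count equals the b-count, so i ≠ j fails. So xy^t z = a^{p+p!} b^{p+p!} ∉ L.
This contradicts the pumping lemma, so L is not regular.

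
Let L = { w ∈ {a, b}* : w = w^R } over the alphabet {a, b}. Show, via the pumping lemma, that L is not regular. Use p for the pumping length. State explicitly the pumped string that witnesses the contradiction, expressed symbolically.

a^{p+k} b a^p

Toward a contradiction, assume L is regular with pumping length p.
Take w = a^p b a^p, a palindrome of length 2p+1 ≥ p.
The pumping lemma gives a decomposition w = xyz where |xy| ≤ p and y is nonempty.
The first p characters of w are a's, so xy (and hence y) consists only of a's. Write y = a^k, 1 ≤ k ≤ p.
Pump with i = 2: xy^2z = a^{p+k} b a^p. Its reverse is a^p b a^{p+k}, which differs from xy^2z since k ≥ 1. So xy^2z is not a palindrome and xy^2z ∉ L.
Contradiction. Therefore L is not regular.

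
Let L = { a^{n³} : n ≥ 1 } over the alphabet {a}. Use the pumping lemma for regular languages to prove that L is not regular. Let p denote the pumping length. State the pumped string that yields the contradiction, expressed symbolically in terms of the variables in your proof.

Assume L is regular; let p be its pumping constant.
Take w = a^{p³} ∈ L with |w| = p³ ≥ p.
Write w = xyz as guaranteed by the lemma, with |xy| ≤ p and y is nonempty.
Then y = a^k for some k with 1 ≤ k ≤ p.
Pump with i = 2: xy^2z = a^{p³+k}. Since 1 ≤ k ≤ p, p³ < p³+k ≤ p³+p < p³+3p²+3p+1 = (p+1)³, so p³+k is not a perfect cube. So xy^2z ∉ L.
This is a contradiction; hence L is not regular.

a^{p³+k}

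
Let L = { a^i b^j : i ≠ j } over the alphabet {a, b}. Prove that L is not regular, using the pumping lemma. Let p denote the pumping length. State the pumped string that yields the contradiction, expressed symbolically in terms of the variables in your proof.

a^{p+p!} b^{p+p!}

Suppose for contradiction that L is regular, and let p be the pumping length.
Choose w = a^p b^{p+p!}. Since p ≠ p+p!, w ∈ L; and |w| ≥ p.
Write w = xyz as guaranteed by the lemma, with |xy| ≤ p and |y| ≥ 1.
Because |xy| ≤ p and w begins with p copies of a, we have y = a^k with 1 ≤ k ≤ p.
Since 1 ≤ k ≤ p, k divides p!; set t = 1 + p!/k. Then xy^t z has p + (p!/k)·k = p + p! copies of a. Now the a-count equals the b-count, so i ≠ j fails. So xy^t z = a^{p+p!} b^{p+p!} ∉ L.
This contradicts the pumping lemma, so L is not regular.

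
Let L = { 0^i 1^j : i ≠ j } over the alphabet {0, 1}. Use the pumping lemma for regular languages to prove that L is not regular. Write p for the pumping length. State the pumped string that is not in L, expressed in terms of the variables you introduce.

0^{p+p!} 1^{p+p!}

Suppose for contradiction that L is regular, and let p be the pumping length.
Choose w = 0^p 1^{p+p!}. Since p ≠ p+p!, w ∈ L; and |w| ≥ p.
Write w = xyz as guaranteed by the lemma, with |xy| ≤ p and |y| > 0.
Since the first p symbols of w are all 0's and |xy| ≤ p, y lies entirely in the leading 0-block: y = 0^k for some k with 1 ≤ k ≤ p.
Since 1 ≤ k ≤ p, k divides p!; set t = 1 + p!/k. Then xy^t z has p + (p!/k)·k = p + p! copies of 0. Now the 0-count equals the 1-count, so i ≠ j fails. So xy^t z = 0^{p+p!} 1^{p+p!} ∉ L.
This is a contradiction; hence L is not regular.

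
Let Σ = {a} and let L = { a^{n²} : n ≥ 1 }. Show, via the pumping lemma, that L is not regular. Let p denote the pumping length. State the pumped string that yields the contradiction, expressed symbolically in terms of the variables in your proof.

a^{p²+k}

Assume L is regular. Let p be the pumping length given by the pumping lemma.
Take w = a^{p²} ∈ L with |w| = p² ≥ p.
The pumping lemma gives a decomposition w = xyz where |xy| ≤ p and |y| > 0.
Then y = a^k for some k with 1 ≤ k ≤ p.
Pump with i = 2: xy^2z = a^{p²+k}. Since 1 ≤ k ≤ p, p² < p²+k ≤ p²+p < (p+1)², so p²+k lies strictly between consecutive squares and is not a perfect square. So xy^2z ∉ L.
Contradiction. Therefore L is not regular.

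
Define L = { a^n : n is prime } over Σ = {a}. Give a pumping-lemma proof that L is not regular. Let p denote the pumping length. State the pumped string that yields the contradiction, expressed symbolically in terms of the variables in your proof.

a^{q(1+k)}

Assume L is regular; let p be its pumping constant.
Let q be a prime with q ≥ p+2 (infinitely many primes exist), and take w = a^q ∈ L with |w| = q ≥ p.
Write w = xyz as guaranteed by the lemma, with |xy| ≤ p and |y| ≥ 1.
Then y = a^k for some k with 1 ≤ k ≤ p.
Since 1 ≤ k ≤ p, |xz| = q-k. Pump with i = q+1: |xy^{q+1}z| = (q-k)+(q+1)k = q+qk = q(1+k), which is composite (both factors ≥ 2). So xy^{q+1}z = a^{q(1+k)} ∉ L.
This is a contradiction; hence L is not regular.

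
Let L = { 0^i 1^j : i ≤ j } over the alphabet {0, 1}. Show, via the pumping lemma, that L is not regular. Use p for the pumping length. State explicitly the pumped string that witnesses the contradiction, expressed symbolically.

Assume L is regular. Let p be the pumping length given by the pumping lemma.
Choose w = 0^p 1^p ∈ L, with |w| = 2p ≥ p.
The pumping lemma gives a decomposition w = xyz where |xy| ≤ p and |y| > 0.
Since the first p symbols of w are all 0's and |xy| ≤ p, y lies entirely in the leading 0-block: y = 0^k for some k with 1 ≤ k ≤ p.
Consider xy^2z = 0^{p+k} 1^p. Since k ≥ 1, the 0-count p+k exceeds the 1-count p, so i ≤ j fails; thus xy^2z ∉ L.
This contradicts the pumping lemma, so L is not regular.

0^{p+k} 1^p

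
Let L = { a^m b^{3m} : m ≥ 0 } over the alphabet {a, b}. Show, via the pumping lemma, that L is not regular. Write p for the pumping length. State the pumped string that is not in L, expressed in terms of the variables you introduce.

Suppose for contradiction that L is regular, and let p be the pumping length.
Take w = a^p b^{3p}. Then w ∈ L and |w| = 4p ≥ p.
The pumping lemma gives a decomposition w = xyz where |xy| ≤ p and |y| > 0.
Since the first p symbols of w are all a's and |xy| ≤ p, y lies entirely in the leading a-block: y = a^k for some k with 1 ≤ k ≤ p.
Pump with i = 2: xy^2z = a^{p+k} b^{3p}. For this to lie in L we would need 3p = 3(p+k), which forces k = 0. But k ≥ 1, so xy^2z ∉ L.
This contradicts the pumping lemma, so L is not regular.

a^{p+k} b^{3p}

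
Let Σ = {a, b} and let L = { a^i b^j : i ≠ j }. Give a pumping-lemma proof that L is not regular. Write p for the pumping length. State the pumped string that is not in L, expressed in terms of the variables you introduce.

a^{p+p!} b^{p+p!}

Assume L is regular; let p be its pumping constant.
Choose w = a^p b^{p+p!}. Since p ≠ p+p!, w ∈ L; and |w| ≥ p.
Write w = xyz as guaranteed by the lemma, with |xy| ≤ p and y is nonempty.
Because |xy| ≤ p and w begins with p copies of a, we have y = a^k with 1 ≤ k ≤ p.
Since 1 ≤ k ≤ p, k divides p!; set t = 1 + p!/k. Then xy^t z has p + (p!/k)·k = p + p! copies of a. Now the a-count equals the b-count, so i ≠ j fails. So xy^t z = a^{p+p!} b^{p+p!} ∉ L.
This contradicts the pumping lemma, so L is not regular.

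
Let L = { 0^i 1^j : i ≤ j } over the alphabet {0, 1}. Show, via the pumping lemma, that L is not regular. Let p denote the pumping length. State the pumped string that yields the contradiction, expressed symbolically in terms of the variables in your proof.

0^{p+k} 1^p

Assume L is regular. Let p be the pumping length given by the pumping lemma.
Choose w = 0^p 1^p ∈ L, with |w| = 2p ≥ p.
The pumping lemma gives a decomposition w = xyz where |xy| ≤ p and |y| ≥ 1.
Since the first p symbols of w are all 0's and |xy| ≤ p, y lies entirely in the leading 0-block: y = 0^k for some k with 1 ≤ k ≤ p.
Consider xy^2z = 0^{p+k} 1^p. Since k ≥ 1, the 0-count p+k exceeds the 1-count p, so i ≤ j fails; thus xy^2z ∉ L.
This contradicts the pumping lemma, so L is not regular.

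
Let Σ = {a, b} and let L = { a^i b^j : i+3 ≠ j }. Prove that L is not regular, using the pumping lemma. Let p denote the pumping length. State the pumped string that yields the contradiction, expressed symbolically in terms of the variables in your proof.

Toward a contradiction, assume L is regular with pumping length p.
Choose w = a^p b^{p+p!+3}. Since p ≠ (p+p!+3)-3 = p+p!, w ∈ L; and |w| ≥ p.
Write w = xyz as guaranteed by the lemma, with |xy| ≤ p and |y| > 0.
The first p characters of w are a's, so xy (and hence y) consists only of a's. Write y = a^k, 1 ≤ k ≤ p.
Since 1 ≤ k ≤ p, k divides p!; set t = 1 + p!/k. Then xy^t z has p + (p!/k)·k = p + p! copies of a. Now the a-count is p+p! and (b-count)-3 = (p+p!+3)-3 = p+p!, so i+3 ≠ j fails. So xy^t z = a^{p+p!} b^{p+p!+3} ∉ L.
This is a contradiction; hence L is not regular.

a^{p+p!} b^{p+p!+3}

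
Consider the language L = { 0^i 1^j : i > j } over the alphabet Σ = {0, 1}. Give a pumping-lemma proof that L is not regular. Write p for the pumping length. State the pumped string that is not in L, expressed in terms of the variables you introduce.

Assume L is regular. Let p be the pumping length given by the pumping lemma.
Choose w = 0^{p+1} 1^p ∈ L, with |w| = 2p+1 ≥ p.
By the pumping lemma, w = xyz with |xy| ≤ p and y is nonempty.
The first p characters of w are 0's, so xy (and hence y) consists only of 0's. Write y = 0^k, 1 ≤ k ≤ p.
Consider xy^0z = xz = 0^{p+1-k} 1^p. Since k ≥ 1, the 0-count p+1-k is at most p, so i > j fails; thus xz ∉ L.
This contradicts the pumping lemma, so L is not regular.

0^{p+1-k} 1^p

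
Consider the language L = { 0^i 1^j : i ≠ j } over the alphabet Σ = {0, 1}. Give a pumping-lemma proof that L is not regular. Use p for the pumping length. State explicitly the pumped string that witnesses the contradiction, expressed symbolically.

Assume L is regular; let p be its pumping constant.
Choose w = 0^p 1^{p+p!}. Since p ≠ p+p!, w ∈ L; and |w| ≥ p.
By the pumping lemma, w = xyz with |xy| ≤ p and |y| ≥ 1.
Because |xy| ≤ p and w begins with p copies of 0, we have y = 0^k with 1 ≤ k ≤ p.
Since 1 ≤ k ≤ p, k divides p!; set t = 1 + p!/k. Then xy^t z has p + (p!/k)·k = p + p! copies of 0. Now the 0-count equals the 1-count, so i ≠ j fails. So xy^t z = 0^{p+p!} 1^{p+p!} ∉ L.
This contradicts the pumping lemma, so L is not regular.

0^{p+p!} 1^{p+p!}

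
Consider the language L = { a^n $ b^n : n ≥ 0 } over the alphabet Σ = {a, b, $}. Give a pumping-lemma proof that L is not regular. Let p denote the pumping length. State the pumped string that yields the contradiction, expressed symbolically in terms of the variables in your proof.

a^{p+k} $ b^p

Assume L is regular; let p be its pumping constant.
Take w = a^p $ b^p ∈ L with |w| = 2p+1 ≥ p.
By the pumping lemma, w = xyz with |xy| ≤ p and |y| ≥ 1.
The first p characters of w are a's, so xy (and hence y) consists only of a's. Write y = a^k, 1 ≤ k ≤ p.
Pump with i = 2: xy^2z = a^{p+k} $ b^p, which would require p+k = p. But k ≥ 1, so xy^2z ∉ L.
This contradicts the pumping lemma, so L is not regular.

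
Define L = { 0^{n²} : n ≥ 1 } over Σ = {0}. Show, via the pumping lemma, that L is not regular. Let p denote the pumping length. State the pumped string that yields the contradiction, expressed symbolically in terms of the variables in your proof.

0^{p²+k}

Assume L is regular. Let p be the pumping length given by the pumping lemma.
Take w = 0^{p²} ∈ L with |w| = p² ≥ p.
Write w = xyz as guaranteed by the lemma, with |xy| ≤ p and |y| ≥ 1.
Then y = 0^k for some k with 1 ≤ k ≤ p.
Pump with i = 2: xy^2z = 0^{p²+k}. Since 1 ≤ k ≤ p, p² < p²+k ≤ p²+p < (p+1)², so p²+k lies strictly between consecutive squares and is not a perfect square. So xy^2z ∉ L.
This contradicts the pumping lemma, so L is not regular.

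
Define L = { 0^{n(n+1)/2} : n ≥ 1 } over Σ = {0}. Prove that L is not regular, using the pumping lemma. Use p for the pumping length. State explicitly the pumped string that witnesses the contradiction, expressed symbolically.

Assume L is regular; let p be its pumping constant.
Take w = 0^{p(p+1)/2} ∈ L with |w| = p(p+1)/2 ≥ p.
Write w = xyz as guaranteed by the lemma, with |xy| ≤ p and y is nonempty.
Then y = 0^k for some k with 1 ≤ k ≤ p.
Pump with i = 2: xy^2z = 0^{p(p+1)/2+k}. Since 1 ≤ k ≤ p, p(p+1)/2 < p(p+1)/2+k ≤ p(p+1)/2+p < (p+1)(p+2)/2, so p(p+1)/2+k is strictly between consecutive triangular numbers. So xy^2z ∉ L.
This contradicts the pumping lemma, so L is not regular.

0^{p(p+1)/2+k}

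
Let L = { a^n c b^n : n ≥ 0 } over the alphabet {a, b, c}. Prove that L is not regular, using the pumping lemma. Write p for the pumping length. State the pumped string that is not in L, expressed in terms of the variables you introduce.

Assume L is regular; let p be its pumping constant.
Take w = a^p c b^p ∈ L with |w| = 2p+1 ≥ p.
The pumping lemma gives a decomposition w = xyz where |xy| ≤ p and |y| > 0.
The first p characters of w are a's, so xy (and hence y) consists only of a's. Write y = a^k, 1 ≤ k ≤ p.
Pump with i = 2: xy^2z = a^{p+k} c b^p, which would require p+k = p. But k ≥ 1, so xy^2z ∉ L.
Contradiction. Therefore L is not regular.

a^{p+k} c b^p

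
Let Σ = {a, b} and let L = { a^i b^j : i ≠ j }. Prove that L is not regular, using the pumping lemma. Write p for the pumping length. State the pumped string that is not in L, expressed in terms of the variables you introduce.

a^{p+p!} b^{p+p!}

Suppose for contradiction that L is regular, and let p be the pumping length.
Choose w = a^p b^{p+p!}. Since p ≠ p+p!, w ∈ L; and |w| ≥ p.
Write w = xyz as guaranteed by the lemma, with |xy| ≤ p and y is nonempty.
Because |xy| ≤ p and w begins with p copies of a, we have y = a^k with 1 ≤ k ≤ p.
Since 1 ≤ k ≤ p, k divides p!; set t = 1 + p!/k. Then xy^t z has p + (p!/k)·k = p + p! copies of a. Now the a-count equals the b-count, so i ≠ j fails. So xy^t z = a^{p+p!} b^{p+p!} ∉ L.
This is a contradiction; hence L is not regular.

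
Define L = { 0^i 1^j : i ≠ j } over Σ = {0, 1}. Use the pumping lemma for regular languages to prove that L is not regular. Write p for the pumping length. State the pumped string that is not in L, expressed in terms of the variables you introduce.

0^{p+p!} 1^{p+p!}

Assume L is regular. Let p be the pumping length given by the pumping lemma.
Choose w = 0^p 1^{p+p!}. Since p ≠ p+p!, w ∈ L; and |w| ≥ p.
By the pumping lemma, w = xyz with |xy| ≤ p and |y| > 0.
The first p characters of w are 0's, so xy (and hence y) consists only of 0's. Write y = 0^k, 1 ≤ k ≤ p.
Since 1 ≤ k ≤ p, k divides p!; set t = 1 + p!/k. Then xy^t z has p + (p!/k)·k = p + p! copies of 0. Now the 0-count equals the 1-count, so i ≠ j fails. So xy^t z = 0^{p+p!} 1^{p+p!} ∉ L.
Contradiction. Therefore L is not regular.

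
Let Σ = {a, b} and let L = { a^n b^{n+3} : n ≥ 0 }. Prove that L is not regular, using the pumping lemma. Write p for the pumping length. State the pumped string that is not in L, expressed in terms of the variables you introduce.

Assume L is regular. Let p be the pumping length given by the pumping lemma.
Take w = a^p b^{p+3}. Then w ∈ L and |w| = 2p+3 ≥ p.
Write w = xyz as guaranteed by the lemma, with |xy| ≤ p and y is nonempty.
The first p characters of w are a's, so xy (and hence y) consists only of a's. Write y = a^k, 1 ≤ k ≤ p.
Pump with i = 2: xy^2z = a^{p+k} b^{p+3}. For this to lie in L we would need p+3 = (p+k)+3, which forces k = 0. But k ≥ 1, so xy^2z ∉ L.
This is a contradiction; hence L is not regular.

a^{p+k} b^{p+3}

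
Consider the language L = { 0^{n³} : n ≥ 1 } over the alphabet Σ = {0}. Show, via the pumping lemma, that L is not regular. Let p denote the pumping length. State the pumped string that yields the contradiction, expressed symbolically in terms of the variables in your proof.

0^{p³+k}

Suppose for contradiction that L is regular, and let p be the pumping length.
Take w = 0^{p³} ∈ L with |w| = p³ ≥ p.
Write w = xyz as guaranteed by the lemma, with |xy| ≤ p and |y| > 0.
Then y = 0^k for some k with 1 ≤ k ≤ p.
Pump with i = 2: xy^2z = 0^{p³+k}. Since 1 ≤ k ≤ p, p³ < p³+k ≤ p³+p < p³+3p²+3p+1 = (p+1)³, so p³+k is not a perfect cube. So xy^2z ∉ L.
This contradicts the pumping lemma, so L is not regular.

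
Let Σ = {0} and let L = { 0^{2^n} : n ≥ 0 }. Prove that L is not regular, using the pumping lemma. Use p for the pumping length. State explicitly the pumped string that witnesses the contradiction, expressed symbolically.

Toward a contradiction, assume L is regular with pumping length p.
Take w = 0^{2^p} ∈ L with |w| = 2^p ≥ p.
The pumping lemma gives a decomposition w = xyz where |xy| ≤ p and y is nonempty.
Then y = 0^k for some k with 1 ≤ k ≤ p.
Pump with i = 2: xy^2z = 0^{2^p+k}. Since 1 ≤ k ≤ p < 2^p, we have 2^p < 2^p+k < 2^{p+1}, so 2^p+k is not a power of 2. So xy^2z ∉ L.
This is a contradiction; hence L is not regular.

0^{2^p+k}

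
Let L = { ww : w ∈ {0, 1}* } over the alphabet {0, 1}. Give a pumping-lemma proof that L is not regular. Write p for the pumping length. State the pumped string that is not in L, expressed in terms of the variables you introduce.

Assume L is regular. Let p be the pumping length given by the pumping lemma.
Take w = 0^p 1^p 0^p 1^p = uu where u = 0^p1^p; then w ∈ L and |w| = 4p ≥ p.
The pumping lemma gives a decomposition w = xyz where |xy| ≤ p and |y| > 0.
Because |xy| ≤ p and w begins with p copies of 0, we have y = 0^k with 1 ≤ k ≤ p.
Pump with i = 2: xy^2z = 0^{p+k} 1^p 0^p 1^p, of length 4p+k. Suppose this equals vv. The string starts with 0 and ends with 1, so v does too; thus the boundary between the two copies of v is a 1→0 transition. There is exactly one such transition, at position 2p+k, so |v| = 2p+k and |vv| = 4p+2k ≠ 4p+k since k ≥ 1. So xy^2z ∉ L.
This contradicts the pumping lemma, so L is not regular.

0^{p+k} 1^p 0^p 1^p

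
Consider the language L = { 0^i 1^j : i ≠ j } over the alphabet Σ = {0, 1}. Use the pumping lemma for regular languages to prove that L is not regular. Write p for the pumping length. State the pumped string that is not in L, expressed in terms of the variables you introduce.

0^{p+p!} 1^{p+p!}

Suppose for contradiction that L is regular, and let p be the pumping length.
Choose w = 0^p 1^{p+p!}. Since p ≠ p+p!, w ∈ L; and |w| ≥ p.
By the pumping lemma, w = xyz with |xy| ≤ p and |y| ≥ 1.
The first p characters of w are 0's, so xy (and hence y) consists only of 0's. Write y = 0^k, 1 ≤ k ≤ p.
Since 1 ≤ k ≤ p, k divides p!; set t = 1 + p!/k. Then xy^t z has p + (p!/k)·k = p + p! copies of 0. Now the 0-count equals the 1-count, so i ≠ j fails. So xy^t z = 0^{p+p!} 1^{p+p!} ∉ L.
This is a contradiction; hence L is not regular.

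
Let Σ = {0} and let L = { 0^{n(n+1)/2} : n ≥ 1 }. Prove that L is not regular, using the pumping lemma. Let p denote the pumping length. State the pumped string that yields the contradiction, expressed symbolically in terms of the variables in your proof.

0^{p(p+1)/2+k}

Assume L is regular. Let p be the pumping length given by the pumping lemma.
Take w = 0^{p(p+1)/2} ∈ L with |w| = p(p+1)/2 ≥ p.
Write w = xyz as guaranteed by the lemma, with |xy| ≤ p and |y| > 0.
Then y = 0^k for some k with 1 ≤ k ≤ p.
Pump with i = 2: xy^2z = 0^{p(p+1)/2+k}. Since 1 ≤ k ≤ p, p(p+1)/2 < p(p+1)/2+k ≤ p(p+1)/2+p < (p+1)(p+2)/2, so p(p+1)/2+k is strictly between consecutive triangular numbers. So xy^2z ∉ L.
Contradiction. Therefore L is not regular.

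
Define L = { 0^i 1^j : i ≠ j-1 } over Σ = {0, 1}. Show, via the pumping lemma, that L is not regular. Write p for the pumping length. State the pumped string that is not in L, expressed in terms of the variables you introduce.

0^{p+p!} 1^{p+p!+1}

Assume L is regular. Let p be the pumping length given by the pumping lemma.
Choose w = 0^p 1^{p+p!+1}. Since p ≠ (p+p!+1)-1 = p+p!, w ∈ L; and |w| ≥ p.
The pumping lemma gives a decomposition w = xyz where |xy| ≤ p and y is nonempty.
Because |xy| ≤ p and w begins with p copies of 0, we have y = 0^k with 1 ≤ k ≤ p.
Since 1 ≤ k ≤ p, k divides p!; set t = 1 + p!/k. Then xy^t z has p + (p!/k)·k = p + p! copies of 0. Now the 0-count is p+p! and (1-count)-1 = (p+p!+1)-1 = p+p!, so i ≠ j-1 fails. So xy^t z = 0^{p+p!} 1^{p+p!+1} ∉ L.
This is a contradiction; hence L is not regular.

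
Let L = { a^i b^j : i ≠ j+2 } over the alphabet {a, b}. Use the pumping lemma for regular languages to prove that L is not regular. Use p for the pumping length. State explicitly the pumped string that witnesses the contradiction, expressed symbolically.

a^{p+p!} b^{p+p!-2}

Suppose for contradiction that L is regular, and let p be the pumping length.
Choose w = a^p b^{p+p!-2}. Since p ≠ (p+p!-2)+2 = p+p!, w ∈ L; and |w| ≥ p.
Write w = xyz as guaranteed by the lemma, with |xy| ≤ p and y is nonempty.
Because |xy| ≤ p and w begins with p copies of a, we have y = a^k with 1 ≤ k ≤ p.
Since 1 ≤ k ≤ p, k divides p!; set t = 1 + p!/k. Then xy^t z has p + (p!/k)·k = p + p! copies of a. Now the a-count is p+p! and (b-count)+2 = (p+p!-2)+2 = p+p!, so i ≠ j+2 fails. So xy^t z = a^{p+p!} b^{p+p!-2} ∉ L.
This is a contradiction; hence L is not regular.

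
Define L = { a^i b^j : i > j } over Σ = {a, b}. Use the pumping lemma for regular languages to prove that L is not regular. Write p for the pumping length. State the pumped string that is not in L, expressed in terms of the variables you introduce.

a^{p+1-k} b^p

Assume L is regular; let p be its pumping constant.
Choose w = a^{p+1} b^p ∈ L, with |w| = 2p+1 ≥ p.
By the pumping lemma, w = xyz with |xy| ≤ p and |y| ≥ 1.
The first p characters of w are a's, so xy (and hence y) consists only of a's. Write y = a^k, 1 ≤ k ≤ p.
Consider xy^0z = xz = a^{p+1-k} b^p. Since k ≥ 1, the a-count p+1-k is at most p, so i > j fails; thus xz ∉ L.
This contradicts the pumping lemma, so L is not regular.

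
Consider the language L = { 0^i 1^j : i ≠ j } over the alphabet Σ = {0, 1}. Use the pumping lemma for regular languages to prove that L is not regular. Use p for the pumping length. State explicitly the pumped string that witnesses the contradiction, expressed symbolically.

Toward a contradiction, assume L is regular with pumping length p.
Choose w = 0^p 1^{p+p!}. Since p ≠ p+p!, w ∈ L; and |w| ≥ p.
By the pumping lemma, w = xyz with |xy| ≤ p and y is nonempty.
Because |xy| ≤ p and w begins with p copies of 0, we have y = 0^k with 1 ≤ k ≤ p.
Since 1 ≤ k ≤ p, k divides p!; set t = 1 + p!/k. Then xy^t z has p + (p!/k)·k = p + p! copies of 0. Now the 0-count equals the 1-count, so i ≠ j fails. So xy^t z = 0^{p+p!} 1^{p+p!} ∉ L.
This contradicts the pumping lemma, so L is not regular.

0^{p+p!} 1^{p+p!}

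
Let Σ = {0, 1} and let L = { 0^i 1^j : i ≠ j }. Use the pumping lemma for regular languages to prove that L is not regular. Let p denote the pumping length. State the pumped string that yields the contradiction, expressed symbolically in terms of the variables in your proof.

Suppose for contradiction that L is regular, and let p be the pumping length.
Choose w = 0^p 1^{p+p!}. Since p ≠ p+p!, w ∈ L; and |w| ≥ p.
Write w = xyz as guaranteed by the lemma, with |xy| ≤ p and |y| ≥ 1.
The first p characters of w are 0's, so xy (and hence y) consists only of 0's. Write y = 0^k, 1 ≤ k ≤ p.
Since 1 ≤ k ≤ p, k divides p!; set t = 1 + p!/k. Then xy^t z has p + (p!/k)·k = p + p! copies of 0. Now the 0-count equals the 1-count, so i ≠ j fails. So xy^t z = 0^{p+p!} 1^{p+p!} ∉ L.
Contradiction. Therefore L is not regular.

0^{p+p!} 1^{p+p!}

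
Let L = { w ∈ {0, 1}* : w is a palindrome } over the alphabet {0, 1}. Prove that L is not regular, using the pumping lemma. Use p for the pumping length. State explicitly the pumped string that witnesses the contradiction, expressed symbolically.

Assume L is regular; let p be its pumping constant.
Take w = 0^p 1 0^p, a palindrome of length 2p+1 ≥ p.
By the pumping lemma, w = xyz with |xy| ≤ p and y is nonempty.
The first p characters of w are 0's, so xy (and hence y) consists only of 0's. Write y = 0^k, 1 ≤ k ≤ p.
Pump with i = 2: xy^2z = 0^{p+k} 1 0^p. Its reverse is 0^p 1 0^{p+k}, which differs from xy^2z since k ≥ 1. So xy^2z is not a palindrome and xy^2z ∉ L.
Contradiction. Therefore L is not regular.

0^{p+k} 1 0^p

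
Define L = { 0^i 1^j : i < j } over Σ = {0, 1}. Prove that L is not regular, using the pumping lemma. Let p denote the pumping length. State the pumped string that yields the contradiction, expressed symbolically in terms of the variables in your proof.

Suppose for contradiction that L is regular, and let p be the pumping length.
Choose w = 0^p 1^{p+1} ∈ L, with |w| = 2p+1 ≥ p.
Write w = xyz as guaranteed by the lemma, with |xy| ≤ p and y is nonempty.
The first p characters of w are 0's, so xy (and hence y) consists only of 0's. Write y = 0^k, 1 ≤ k ≤ p.
Consider xy^2z = 0^{p+k} 1^{p+1}. Since k ≥ 1, the 0-count p+k is at least p+1, so i < j fails; thus xy^2z ∉ L.
Contradiction. Therefore L is not regular.

0^{p+k} 1^{p+1}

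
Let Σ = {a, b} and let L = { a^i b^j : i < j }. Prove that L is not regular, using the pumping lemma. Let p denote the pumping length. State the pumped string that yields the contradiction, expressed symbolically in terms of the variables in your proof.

Assume L is regular. Let p be the pumping length given by the pumping lemma.
Choose w = a^p b^{p+1} ∈ L, with |w| = 2p+1 ≥ p.
Write w = xyz as guaranteed by the lemma, with |xy| ≤ p and |y| ≥ 1.
Since the first p symbols of w are all a's and |xy| ≤ p, y lies entirely in the leading a-block: y = a^k for some k with 1 ≤ k ≤ p.
Consider xy^2z = a^{p+k} b^{p+1}. Since k ≥ 1, the a-count p+k is at least p+1, so i < j fails; thus xy^2z ∉ L.
This is a contradiction; hence L is not regular.

a^{p+k} b^{p+1}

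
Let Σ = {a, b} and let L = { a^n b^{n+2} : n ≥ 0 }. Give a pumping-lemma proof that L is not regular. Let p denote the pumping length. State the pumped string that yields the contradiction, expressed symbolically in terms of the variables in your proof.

a^{p+k} b^{p+2}

Assume L is regular; let p be its pumping constant.
Choose w = a^p b^{p+2}, which is in L with |w| = 2p+2 ≥ p.
Write w = xyz as guaranteed by the lemma, with |xy| ≤ p and y is nonempty.
Since the first p symbols of w are all a's and |xy| ≤ p, y lies entirely in the leading a-block: y = a^k for some k with 1 ≤ k ≤ p.
Pump with i = 2: xy^2z = a^{p+k} b^{p+2}. For this to lie in L we would need p+2 = (p+k)+2, which forces k = 0. But k ≥ 1, so xy^2z ∉ L.
This is a contradiction; hence L is not regular.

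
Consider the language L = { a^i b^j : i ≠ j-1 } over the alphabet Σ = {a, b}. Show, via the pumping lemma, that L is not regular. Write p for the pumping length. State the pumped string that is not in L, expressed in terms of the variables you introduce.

a^{p+p!} b^{p+p!+1}

Suppose for contradiction that L is regular, and let p be the pumping length.
Choose w = a^p b^{p+p!+1}. Since p ≠ (p+p!+1)-1 = p+p!, w ∈ L; and |w| ≥ p.
The pumping lemma gives a decomposition w = xyz where |xy| ≤ p and |y| ≥ 1.
Since the first p symbols of w are all a's and |xy| ≤ p, y lies entirely in the leading a-block: y = a^k for some k with 1 ≤ k ≤ p.
Since 1 ≤ k ≤ p, k divides p!; set t = 1 + p!/k. Then xy^t z has p + (p!/k)·k = p + p! copies of a. Now the a-count is p+p! and (b-count)-1 = (p+p!+1)-1 = p+p!, so i ≠ j-1 fails. So xy^t z = a^{p+p!} b^{p+p!+1} ∉ L.
Contradiction. Therefore L is not regular.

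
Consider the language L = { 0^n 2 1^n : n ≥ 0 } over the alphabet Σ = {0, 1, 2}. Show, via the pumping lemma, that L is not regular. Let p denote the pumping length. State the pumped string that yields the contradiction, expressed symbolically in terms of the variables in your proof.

0^{p+k} 2 1^p

Assume L is regular. Let p be the pumping length given by the pumping lemma.
Take w = 0^p 2 1^p ∈ L with |w| = 2p+1 ≥ p.
By the pumping lemma, w = xyz with |xy| ≤ p and y is nonempty.
Since the first p symbols of w are all 0's and |xy| ≤ p, y lies entirely in the leading 0-block: y = 0^k for some k with 1 ≤ k ≤ p.
Pump with i = 2: xy^2z = 0^{p+k} 2 1^p, which would require p+k = p. But k ≥ 1, so xy^2z ∉ L.
This is a contradiction; hence L is not regular.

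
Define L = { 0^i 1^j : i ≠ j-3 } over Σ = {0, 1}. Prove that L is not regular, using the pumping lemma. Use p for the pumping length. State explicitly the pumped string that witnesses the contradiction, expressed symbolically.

Toward a contradiction, assume L is regular with pumping length p.
Choose w = 0^p 1^{p+p!+3}. Since p ≠ (p+p!+3)-3 = p+p!, w ∈ L; and |w| ≥ p.
Write w = xyz as guaranteed by the lemma, with |xy| ≤ p and y is nonempty.
The first p characters of w are 0's, so xy (and hence y) consists only of 0's. Write y = 0^k, 1 ≤ k ≤ p.
Since 1 ≤ k ≤ p, k divides p!; set t = 1 + p!/k. Then xy^t z has p + (p!/k)·k = p + p! copies of 0. Now the 0-count is p+p! and (1-count)-3 = (p+p!+3)-3 = p+p!, so i ≠ j-3 fails. So xy^t z = 0^{p+p!} 1^{p+p!+3} ∉ L.
Contradiction. Therefore L is not regular.

0^{p+p!} 1^{p+p!+3}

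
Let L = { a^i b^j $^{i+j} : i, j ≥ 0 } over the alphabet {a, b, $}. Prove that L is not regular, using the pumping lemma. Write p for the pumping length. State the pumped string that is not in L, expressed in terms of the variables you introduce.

Assume L is regular; let p be its pumping constant.
Take w = a^p b^p $^{2p} ∈ L (with i=j=p, i+j=2p), |w| = 4p ≥ p.
By the pumping lemma, w = xyz with |xy| ≤ p and |y| > 0.
Since the first p symbols of w are all a's and |xy| ≤ p, y lies entirely in the leading a-block: y = a^k for some k with 1 ≤ k ≤ p.
Consider xy^2z = a^{p+k} b^p $^{2p}. Now the a- and b-counts sum to 2p+k, but the $-count is 2p ≠ 2p+k. So xy^2z ∉ L.
This contradicts the pumping lemma, so L is not regular.

a^{p+k} b^p $^{2p}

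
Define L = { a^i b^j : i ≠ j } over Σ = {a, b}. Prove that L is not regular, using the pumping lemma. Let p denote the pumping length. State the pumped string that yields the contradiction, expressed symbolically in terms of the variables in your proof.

Assume L is regular; let p be its pumping constant.
Choose w = a^p b^{p+p!}. Since p ≠ p+p!, w ∈ L; and |w| ≥ p.
By the pumping lemma, w = xyz with |xy| ≤ p and |y| ≥ 1.
Because |xy| ≤ p and w begins with p copies of a, we have y = a^k with 1 ≤ k ≤ p.
Since 1 ≤ k ≤ p, k divides p!; set t = 1 + p!/k. Then xy^t z has p + (p!/k)·k = p + p! copies of a. Now the a-count equals the b-count, so i ≠ j fails. So xy^t z = a^{p+p!} b^{p+p!} ∉ L.
This contradicts the pumping lemma, so L is not regular.

a^{p+p!} b^{p+p!}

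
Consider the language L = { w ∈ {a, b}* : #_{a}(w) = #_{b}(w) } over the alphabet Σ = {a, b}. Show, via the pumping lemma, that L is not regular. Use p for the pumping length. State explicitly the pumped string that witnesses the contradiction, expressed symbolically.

a^{p+k} b^p

Assume L is regular; let p be its pumping constant.
Choose w = a^p b^p ∈ L with |w| = 2p ≥ p.
Write w = xyz as guaranteed by the lemma, with |xy| ≤ p and |y| ≥ 1.
The first p characters of w are a's, so xy (and hence y) consists only of a's. Write y = a^k, 1 ≤ k ≤ p.
Pump with i = 2: xy^2z = a^{p+k} b^p has p+k occurrences of a but only p of b. Since k ≥ 1 the counts differ, so xy^2z ∉ L.
Contradiction. Therefore L is not regular.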